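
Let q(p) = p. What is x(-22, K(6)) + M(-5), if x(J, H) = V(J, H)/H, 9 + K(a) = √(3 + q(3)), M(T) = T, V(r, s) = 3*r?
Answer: 73/25 + 22*√6/25 ≈ 5.0756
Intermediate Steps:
K(a) = -9 + √6 (K(a) = -9 + √(3 + 3) = -9 + √6)
x(J, H) = 3*J/H (x(J, H) = (3*J)/H = 3*J/H)
x(-22, K(6)) + M(-5) = 3*(-22)/(-9 + √6) - 5 = -66/(-9 + √6) - 5 = -5 - 66/(-9 + √6)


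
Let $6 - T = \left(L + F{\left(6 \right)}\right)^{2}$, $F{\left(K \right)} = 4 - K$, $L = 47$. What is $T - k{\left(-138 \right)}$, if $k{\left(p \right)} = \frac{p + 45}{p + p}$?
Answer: $- \frac{185779}{92} \approx -2019.3$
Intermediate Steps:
$T = -2019$ ($T = 6 - \left(47 + \left(4 - 6\right)\right)^{2} = 6 - \left(47 - 2\right)^{2} = 6 - 45^{2} = 6 - 2025 = -2019$)
$k{\left(p \right)} = \frac{45 + p}{2 p}$
$T - k{\left(-138 \right)} = -2019 - \frac{45 - 138}{2 \left(-138\right)} = -2019 - \frac{1}{2} \left(- \frac{1}{138}\right) \left(-93\right) = -2019 - \frac{31}{92} = - \frac{185779}{92}$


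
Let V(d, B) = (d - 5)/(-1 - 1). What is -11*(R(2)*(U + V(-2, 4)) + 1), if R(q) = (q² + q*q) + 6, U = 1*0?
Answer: -550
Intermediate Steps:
V(d, B) = 5/2 - d/2 (V(d, B) = (-5 + d)/(-2) = (-5 + d)*(-½) = 5/2 - d/2)
U = 0
R(q) = 6 + 2*q² (R(q) = (q² + q²) + 6 = 2*q² + 6 = 6 + 2*q²)
-11*(R(2)*(U + V(-2, 4)) + 1) = -11*((6 + 2*2²)*(0 + (5/2 - ½*(-2))) + 1) = -11*((6 + 2*4)*(0 + (5/2 + 1)) + 1) = -11*((6 + 8)*(0 + 7/2) + 1) = -11*(14*(7/2) + 1) = -11*(49 + 1) = -11*50 = -550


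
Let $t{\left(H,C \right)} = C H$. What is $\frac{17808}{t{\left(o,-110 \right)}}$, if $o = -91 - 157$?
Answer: $\frac{1113}{1705} \approx 0.65279$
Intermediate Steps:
$o = -248$ ($o = -91 - 157 = -248$)
$\frac{17808}{t{\left(o,-110 \right)}} = \frac{17808}{\left(-110\right) \left(-248\right)} = \frac{17808}{27280} = 17808 \cdot \frac{1}{27280} = \frac{1113}{1705}$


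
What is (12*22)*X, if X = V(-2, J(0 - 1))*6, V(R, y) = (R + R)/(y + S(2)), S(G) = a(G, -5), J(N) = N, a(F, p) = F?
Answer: -6336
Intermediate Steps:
S(G) = G
V(R, y) = 2*R/(2 + y) (V(R, y) = (R + R)/(y + 2) = (2*R)/(2 + y) = 2*R/(2 + y))
X = -24 (X = (2*(-2)/(2 + (0 - 1)))*6 = (2*(-2)/(2 - 1))*6 = (2*(-2)/1)*6 = (2*(-2)*1)*6 = -4*6 = -24)
(12*22)*X = (12*22)*(-24) = 264*(-24) = -6336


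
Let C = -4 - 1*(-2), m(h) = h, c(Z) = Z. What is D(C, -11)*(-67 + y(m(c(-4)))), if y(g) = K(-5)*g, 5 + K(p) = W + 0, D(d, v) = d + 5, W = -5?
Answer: -81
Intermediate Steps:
C = -2 (C = -4 + 2 = -2)
D(d, v) = 5 + d
K(p) = -10 (K(p) = -5 + (-5 + 0) = -5 - 5 = -10)
y(g) = -10*g
D(C, -11)*(-67 + y(m(c(-4)))) = (5 - 2)*(-67 - 10*(-4)) = 3*(-67 + 40) = 3*(-27) = -81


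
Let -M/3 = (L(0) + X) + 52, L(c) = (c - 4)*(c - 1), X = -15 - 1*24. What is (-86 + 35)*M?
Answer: 2601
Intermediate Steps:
X = -39 (X = -15 - 24 = -39)
L(c) = (-1 + c)*(-4 + c) (L(c) = (-4 + c)*(-1 + c) = (-1 + c)*(-4 + c))
M = -51 (M = -3*(((4 + 0**2 - 5*0) - 39) + 52) = -3*(((4 + 0 + 0) - 39) + 52) = -3*((4 - 39) + 52) = -3*(-35 + 52) = -3*17 = -51)
(-86 + 35)*M = (-86 + 35)*(-51) = -51*(-51) = 2601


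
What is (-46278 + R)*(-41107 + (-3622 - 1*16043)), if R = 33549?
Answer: 773566788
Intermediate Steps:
(-46278 + R)*(-41107 + (-3622 - 1*16043)) = (-46278 + 33549)*(-41107 + (-3622 - 1*16043)) = -12729*(-41107 + (-3622 - 16043)) = -12729*(-41107 - 19665) = -12729*(-60772) = 773566788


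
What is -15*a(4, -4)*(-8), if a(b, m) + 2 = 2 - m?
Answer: 480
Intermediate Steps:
a(b, m) = -m (a(b, m) = -2 + (2 - m) = -m)
-15*a(4, -4)*(-8) = -(-15)*(-4)*(-8) = -15*4*(-8) = -60*(-8) = 480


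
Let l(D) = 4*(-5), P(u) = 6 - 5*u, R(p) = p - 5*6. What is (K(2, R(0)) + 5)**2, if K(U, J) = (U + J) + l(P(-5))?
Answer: 1849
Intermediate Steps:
R(p) = -30 + p (R(p) = p - 30 = -30 + p)
l(D) = -20
K(U, J) = -20 + J + U (K(U, J) = (U + J) - 20 = (J + U) - 20 = -20 + J + U)
(K(2, R(0)) + 5)**2 = ((-20 + (-30 + 0) + 2) + 5)**2 = ((-20 - 30 + 2) + 5)**2 = (-48 + 5)**2 = (-43)**2 = 1849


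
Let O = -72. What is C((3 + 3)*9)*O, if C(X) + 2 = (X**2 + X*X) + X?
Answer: -423648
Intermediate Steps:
C(X) = -2 + X + 2*X**2 (C(X) = -2 + ((X**2 + X*X) + X) = -2 + ((X**2 + X**2) + X) = -2 + (2*X**2 + X) = -2 + (X + 2*X**2) = -2 + X + 2*X**2)
C((3 + 3)*9)*O = (-2 + (3 + 3)*9 + 2*((3 + 3)*9)**2)*(-72) = (-2 + 6*9 + 2*(6*9)**2)*(-72) = (-2 + 54 + 2*54**2)*(-72) = (-2 + 54 + 2*2916)*(-72) = (-2 + 54 + 5832)*(-72) = 5884*(-72) = -423648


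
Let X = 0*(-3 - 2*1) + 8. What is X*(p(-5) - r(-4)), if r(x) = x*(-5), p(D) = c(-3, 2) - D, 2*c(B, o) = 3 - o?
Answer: -116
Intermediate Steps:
c(B, o) = 3/2 - o/2 (c(B, o) = (3 - o)/2 = 3/2 - o/2)
p(D) = ½ - D (p(D) = (3/2 - ½*2) - D = (3/2 - 1) - D = ½ - D)
r(x) = -5*x
X = 8 (X = 0*(-3 - 2) + 8 = 0*(-5) + 8 = 0 + 8 = 8)
X*(p(-5) - r(-4)) = 8*((½ - 1*(-5)) - (-5)*(-4)) = 8*((½ + 5) - 1*20) = 8*(11/2 - 20) = 8*(-29/2) = -116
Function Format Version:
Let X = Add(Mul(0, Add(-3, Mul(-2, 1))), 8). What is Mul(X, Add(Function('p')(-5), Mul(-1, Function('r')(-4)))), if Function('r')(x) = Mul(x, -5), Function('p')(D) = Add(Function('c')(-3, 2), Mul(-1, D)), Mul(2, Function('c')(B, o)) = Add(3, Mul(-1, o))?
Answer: -116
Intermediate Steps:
Function('c')(B, o) = Add(Rational(3, 2), Mul(Rational(-1, 2), o)) (Function('c')(B, o) = Mul(Rational(1, 2), Add(3, Mul(-1, o))) = Add(Rational(3, 2), Mul(Rational(-1, 2), o)))
Function('p')(D) = Add(Rational(1, 2), Mul(-1, D)) (Function('p')(D) = Add(Add(Rational(3, 2), Mul(Rational(-1, 2), 2)), Mul(-1, D)) = Add(Add(Rational(3, 2), -1), Mul(-1, D)) = Add(Rational(1, 2), Mul(-1, D)))
Function('r')(x) = Mul(-5, x)
X = 8 (X = Add(Mul(0, Add(-3, -2)), 8) = Add(Mul(0, -5), 8) = Add(0, 8) = 8)
Mul(X, Add(Function('p')(-5), Mul(-1, Function('r')(-4)))) = Mul(8, Add(Add(Rational(1, 2), Mul(-1, -5)), Mul(-1, Mul(-5, -4)))) = Mul(8, Add(Add(Rational(1, 2), 5), Mul(-1, 20))) = Mul(8, Add(Rational(11, 2), -20)) = Mul(8, Rational(-29, 2)) = -116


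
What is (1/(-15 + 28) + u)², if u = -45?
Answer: 341056/169 ≈ 2018.1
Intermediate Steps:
(1/(-15 + 28) + u)² = (1/(-15 + 28) - 45)² = (1/13 - 45)² = (-584/13)² = 341056/169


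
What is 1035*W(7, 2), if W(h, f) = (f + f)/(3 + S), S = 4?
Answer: 4140/7 ≈ 591.43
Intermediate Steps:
W(h, f) = 2*f/7 (W(h, f) = (f + f)/(3 + 4) = (2*f)/7 = (2*f)*(1/7) = 2*f/7)
1035*W(7, 2) = 1035*((2/7)*2) = 1035*(4/7) = 4140/7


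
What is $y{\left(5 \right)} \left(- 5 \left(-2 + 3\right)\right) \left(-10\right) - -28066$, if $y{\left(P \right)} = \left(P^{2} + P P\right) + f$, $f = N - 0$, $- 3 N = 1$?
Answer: $\frac{91648}{3} \approx 30549.0$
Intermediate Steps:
$N = - \frac{1}{3}$ ($N = \left(- \frac{1}{3}\right) 1 = - \frac{1}{3} \approx -0.33333$)
$f = - \frac{1}{3}$ ($f = - \frac{1}{3} - 0 = - \frac{1}{3} + 0 = - \frac{1}{3} \approx -0.33333$)
$y{\left(P \right)} = - \frac{1}{3} + 2 P^{2}$ ($y{\left(P \right)} = \left(P^{2} + P P\right) - \frac{1}{3} = \left(P^{2} + P^{2}\right) - \frac{1}{3} = 2 P^{2} - \frac{1}{3} = - \frac{1}{3} + 2 P^{2}$)
$y{\left(5 \right)} \left(- 5 \left(-2 + 3\right)\right) \left(-10\right) - -28066 = \left(- \frac{1}{3} + 2 \cdot 5^{2}\right) \left(- 5 \left(-2 + 3\right)\right) \left(-10\right) - -28066 = \left(- \frac{1}{3} + 2 \cdot 25\right) \left(\left(-5\right) 1\right) \left(-10\right) + 28066 = \left(- \frac{1}{3} + 50\right) \left(-5\right) \left(-10\right) + 28066 = \frac{149}{3} \left(-5\right) \left(-10\right) + 28066 = \left(- \frac{745}{3}\right) \left(-10\right) + 28066 = \frac{7450}{3} + 28066 = \frac{91648}{3}$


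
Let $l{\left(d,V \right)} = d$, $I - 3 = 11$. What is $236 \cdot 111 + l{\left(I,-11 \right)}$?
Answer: $26210$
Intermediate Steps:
$I = 14$ ($I = 3 + 11 = 14$)
$236 \cdot 111 + l{\left(I,-11 \right)} = 236 \cdot 111 + 14 = 26196 + 14 = 26210$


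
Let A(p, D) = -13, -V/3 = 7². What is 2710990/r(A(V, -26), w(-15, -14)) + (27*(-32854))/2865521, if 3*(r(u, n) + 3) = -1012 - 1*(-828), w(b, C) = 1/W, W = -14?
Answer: -23305367529564/553045553 ≈ -42140.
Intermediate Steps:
V = -147 (V = -3*7² = -3*49 = -147)
w(b, C) = -1/14 (w(b, C) = 1/(-14) = -1/14)
r(u, n) = -193/3 (r(u, n) = -3 + (-1012 - 1*(-828))/3 = -3 + (-1012 + 828)/3 = -3 + (⅓)*(-184) = -3 - 184/3 = -193/3)
2710990/r(A(V, -26), w(-15, -14)) + (27*(-32854))/2865521 = 2710990/(-193/3) + (27*(-32854))/2865521 = 2710990*(-3/193) - 887058*1/2865521 = -8132970/193 - 887058/2865521 = -23305367529564/553045553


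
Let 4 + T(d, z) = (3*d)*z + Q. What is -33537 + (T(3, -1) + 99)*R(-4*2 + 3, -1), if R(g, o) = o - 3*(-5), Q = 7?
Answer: -32235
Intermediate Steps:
T(d, z) = 3 + 3*d*z (T(d, z) = -4 + ((3*d)*z + 7) = -4 + (3*d*z + 7) = -4 + (7 + 3*d*z) = 3 + 3*d*z)
R(g, o) = 15 + o (R(g, o) = o + 15 = 15 + o)
-33537 + (T(3, -1) + 99)*R(-4*2 + 3, -1) = -33537 + ((3 + 3*3*(-1)) + 99)*(15 - 1) = -33537 + ((3 - 9) + 99)*14 = -33537 + (-6 + 99)*14 = -33537 + 93*14 = -33537 + 1302 = -32235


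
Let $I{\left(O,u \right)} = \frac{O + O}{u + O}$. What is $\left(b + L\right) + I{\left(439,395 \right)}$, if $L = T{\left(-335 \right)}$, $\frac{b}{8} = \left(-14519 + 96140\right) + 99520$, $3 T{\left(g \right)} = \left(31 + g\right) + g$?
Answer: $\frac{604197994}{417} \approx 1.4489 \cdot 10^{6}$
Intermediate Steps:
$T{\left(g \right)} = \frac{31}{3} + \frac{2 g}{3}$ ($T{\left(g \right)} = \frac{\left(31 + g\right) + g}{3} = \frac{31 + 2 g}{3} = \frac{31}{3} + \frac{2 g}{3}$)
$I{\left(O,u \right)} = \frac{2 O}{O + u}$
$b = 1449128$ ($b = 8 \left(\left(-14519 + 96140\right) + 99520\right) = 8 \left(81621 + 99520\right) = 8 \cdot 181141 = 1449128$)
$L = -213$ ($L = \frac{31}{3} + \frac{2}{3} \left(-335\right) = \frac{31}{3} - \frac{670}{3} = -213$)
$\left(b + L\right) + I{\left(439,395 \right)} = \left(1449128 - 213\right) + 2 \cdot 439 \frac{1}{439 + 395} = 1448915 + 2 \cdot 439 \cdot \frac{1}{834} = 1448915 + \frac{439}{417} = \frac{604197994}{417}$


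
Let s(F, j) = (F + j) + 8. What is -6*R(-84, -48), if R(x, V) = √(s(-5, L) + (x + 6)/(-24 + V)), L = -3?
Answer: -√39 ≈ -6.2450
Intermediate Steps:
s(F, j) = 8 + F + j
R(x, V) = √((6 + x)/(-24 + V)) (R(x, V) = √((8 - 5 - 3) + (x + 6)/(-24 + V)) = √(0 + (6 + x)/(-24 + V)) = √((6 + x)/(-24 + V)))
-6*R(-84, -48) = -6*√78*√(-1/(-24 - 48)) = -6*√78*√(-1/(-72)) = -6*√39/6 = -√39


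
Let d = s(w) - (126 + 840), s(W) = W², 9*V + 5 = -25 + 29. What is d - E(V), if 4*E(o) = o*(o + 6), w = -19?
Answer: -195967/324 ≈ -604.84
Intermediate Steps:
V = -⅑ (V = -5/9 + (-25 + 29)/9 = -5/9 + (⅑)*4 = -5/9 + 4/9 = -⅑ ≈ -0.11111)
E(o) = o*(6 + o)/4 (E(o) = (o*(o + 6))/4 = (o*(6 + o))/4 = o*(6 + o)/4)
d = -605 (d = (-19)² - (126 + 840) = 361 - 1*966 = 361 - 966 = -605)
d - E(V) = -605 - (-1)*(6 - ⅑)/(4*9) = -605 - (-1)*53/(4*9*9) = -605 - 1*(-53/324) = -605 + 53/324 = -195967/324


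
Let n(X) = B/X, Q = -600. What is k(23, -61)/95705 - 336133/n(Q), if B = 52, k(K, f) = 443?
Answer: 4825441320509/1244165 ≈ 3.8785e+6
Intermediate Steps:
n(X) = 52/X
k(23, -61)/95705 - 336133/n(Q) = 443/95705 - 336133/(52/(-600)) = 443*(1/95705) - 336133/(52*(-1/600)) = 443/95705 - 336133/(-13/150) = 443/95705 - 336133*(-150/13) = 443/95705 + 50419950/13 = 4825441320509/1244165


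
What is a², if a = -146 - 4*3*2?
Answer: 28900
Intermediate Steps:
a = -170 (a = -146 - 12*2 = -146 - 24 = -170)
a² = (-170)² = 28900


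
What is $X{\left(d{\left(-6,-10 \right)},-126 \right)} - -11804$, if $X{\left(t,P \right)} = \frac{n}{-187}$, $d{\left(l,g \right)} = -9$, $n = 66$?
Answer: $\frac{200662}{17} \approx 11804.0$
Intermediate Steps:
$X{\left(t,P \right)} = - \frac{6}{17}$ ($X{\left(t,P \right)} = \frac{66}{-187} = 66 \left(- \frac{1}{187}\right) = - \frac{6}{17}$)
$X{\left(d{\left(-6,-10 \right)},-126 \right)} - -11804 = - \frac{6}{17} - -11804 = - \frac{6}{17} + 11804 = \frac{200662}{17}$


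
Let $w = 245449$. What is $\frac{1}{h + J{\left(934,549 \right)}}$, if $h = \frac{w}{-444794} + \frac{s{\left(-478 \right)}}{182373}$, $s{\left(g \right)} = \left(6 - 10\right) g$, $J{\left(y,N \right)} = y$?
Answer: $\frac{81118416162}{75720687870959} \approx 0.0010713$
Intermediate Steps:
$s{\left(g \right)} = - 4 g$
$h = - \frac{43912824349}{81118416162}$ ($h = \frac{245449}{-444794} + \frac{\left(-4\right) \left(-478\right)}{182373} = 245449 \left(- \frac{1}{444794}\right) + 1912 \cdot \frac{1}{182373} = - \frac{245449}{444794} + \frac{1912}{182373} = - \frac{43912824349}{81118416162} \approx -0.54134$)
$\frac{1}{h + J{\left(934,549 \right)}} = \frac{1}{- \frac{43912824349}{81118416162} + 934} = \frac{1}{\frac{75720687870959}{81118416162}} = \frac{81118416162}{75720687870959}$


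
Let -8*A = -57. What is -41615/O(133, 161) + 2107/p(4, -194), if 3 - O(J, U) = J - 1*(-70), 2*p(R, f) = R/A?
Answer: 617141/80 ≈ 7714.3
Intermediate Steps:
A = 57/8 (A = -1/8*(-57) = 57/8 ≈ 7.1250)
p(R, f) = 4*R/57 (p(R, f) = (R/(57/8))/2 = (R*(8/57))/2 = (8*R/57)/2 = 4*R/57)
O(J, U) = -67 - J (O(J, U) = 3 - (J - 1*(-70)) = 3 - (J + 70) = 3 - (70 + J) = 3 + (-70 - J) = -67 - J)
-41615/O(133, 161) + 2107/p(4, -194) = -41615/(-67 - 1*133) + 2107/(((4/57)*4)) = -41615/(-67 - 133) + 2107/(16/57) = -41615/(-200) + 2107*(57/16) = -41615*(-1/200) + 120099/16 = 8323/40 + 120099/16 = 617141/80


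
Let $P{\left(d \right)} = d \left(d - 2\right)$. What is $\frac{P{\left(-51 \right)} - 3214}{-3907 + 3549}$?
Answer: $\frac{511}{358} \approx 1.4274$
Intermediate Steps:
$P{\left(d \right)} = d \left(-2 + d\right)$
$\frac{P{\left(-51 \right)} - 3214}{-3907 + 3549} = \frac{- 51 \left(-2 - 51\right) - 3214}{-3907 + 3549} = \frac{\left(-51\right) \left(-53\right) - 3214}{-358} = \left(2703 - 3214\right) \left(- \frac{1}{358}\right) = \left(-511\right) \left(- \frac{1}{358}\right) = \frac{511}{358}$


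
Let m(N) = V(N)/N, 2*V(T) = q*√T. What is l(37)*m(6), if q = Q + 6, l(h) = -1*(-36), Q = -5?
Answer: 3*√6 ≈ 7.3485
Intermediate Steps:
l(h) = 36
q = 1 (q = -5 + 6 = 1)
V(T) = √T/2 (V(T) = (1*√T)/2 = √T/2)
m(N) = 1/(2*√N) (m(N) = (√N/2)/N = 1/(2*√N))
l(37)*m(6) = 36*(1/(2*√6)) = 36*((√6/6)/2) = 36*(√6/12) = 3*√6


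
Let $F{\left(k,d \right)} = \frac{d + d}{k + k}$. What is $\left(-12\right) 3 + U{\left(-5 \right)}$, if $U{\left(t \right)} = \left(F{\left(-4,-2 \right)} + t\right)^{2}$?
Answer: $- \frac{63}{4} \approx -15.75$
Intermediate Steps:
$F{\left(k,d \right)} = \frac{d}{k}$ ($F{\left(k,d \right)} = \frac{2 d}{2 k} = 2 d \frac{1}{2 k} = \frac{d}{k}$)
$U{\left(t \right)} = \left(\frac{1}{2} + t\right)^{2}$ ($U{\left(t \right)} = \left(- \frac{2}{-4} + t\right)^{2} = \left(\left(-2\right) \left(- \frac{1}{4}\right) + t\right)^{2} = \left(\frac{1}{2} + t\right)^{2}$)
$\left(-12\right) 3 + U{\left(-5 \right)} = \left(-12\right) 3 + \frac{\left(1 + 2 \left(-5\right)\right)^{2}}{4} = -36 + \frac{\left(1 - 10\right)^{2}}{4} = -36 + \frac{\left(-9\right)^{2}}{4} = -36 + \frac{1}{4} \cdot 81 = -36 + \frac{81}{4} = - \frac{63}{4}$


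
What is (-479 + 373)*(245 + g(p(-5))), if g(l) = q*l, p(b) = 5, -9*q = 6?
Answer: -76850/3 ≈ -25617.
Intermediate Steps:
q = -⅔ (q = -⅑*6 = -⅔ ≈ -0.66667)
g(l) = -2*l/3
(-479 + 373)*(245 + g(p(-5))) = (-479 + 373)*(245 - ⅔*5) = -106*(245 - 10/3) = -106*725/3 = -76850/3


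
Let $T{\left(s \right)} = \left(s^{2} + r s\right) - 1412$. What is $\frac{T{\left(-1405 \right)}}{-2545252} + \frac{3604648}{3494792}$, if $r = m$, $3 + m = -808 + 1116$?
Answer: $\frac{118077223175}{277972697737} \approx 0.42478$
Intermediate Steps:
$m = 305$ ($m = -3 + \left(-808 + 1116\right) = -3 + 308 = 305$)
$r = 305$
$T{\left(s \right)} = -1412 + s^{2} + 305 s$ ($T{\left(s \right)} = \left(s^{2} + 305 s\right) - 1412 = -1412 + s^{2} + 305 s$)
$\frac{T{\left(-1405 \right)}}{-2545252} + \frac{3604648}{3494792} = \frac{-1412 + \left(-1405\right)^{2} + 305 \left(-1405\right)}{-2545252} + \frac{3604648}{3494792} = \left(-1412 + 1974025 - 428525\right) \left(- \frac{1}{2545252}\right) + 3604648 \cdot \frac{1}{3494792} = 1544088 \left(- \frac{1}{2545252}\right) + \frac{450581}{436849} = - \frac{386022}{636313} + \frac{450581}{436849} = \frac{118077223175}{277972697737}$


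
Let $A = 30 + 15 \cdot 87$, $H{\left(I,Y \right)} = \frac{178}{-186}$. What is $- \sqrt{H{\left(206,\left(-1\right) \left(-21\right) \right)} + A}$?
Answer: $- \frac{\sqrt{11538138}}{93} \approx -36.525$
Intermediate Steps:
$H{\left(I,Y \right)} = - \frac{89}{93}$ ($H{\left(I,Y \right)} = 178 \left(- \frac{1}{186}\right) = - \frac{89}{93}$)
$A = 1335$ ($A = 30 + 1305 = 1335$)
$- \sqrt{H{\left(206,\left(-1\right) \left(-21\right) \right)} + A} = - \sqrt{- \frac{89}{93} + 1335} = - \sqrt{\frac{124066}{93}} = - \frac{\sqrt{11538138}}{93}$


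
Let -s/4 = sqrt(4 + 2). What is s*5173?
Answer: -20692*sqrt(6) ≈ -50685.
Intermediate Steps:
s = -4*sqrt(6) (s = -4*sqrt(4 + 2) = -4*sqrt(6) ≈ -9.7980)
s*5173 = -4*sqrt(6)*5173 = -20692*sqrt(6)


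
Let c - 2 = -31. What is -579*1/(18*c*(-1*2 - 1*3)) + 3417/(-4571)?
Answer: -3854993/3976770 ≈ -0.96938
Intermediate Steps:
c = -29 (c = 2 - 31 = -29)
-579*1/(18*c*(-1*2 - 1*3)) + 3417/(-4571) = -579*(-1/(522*(-1*2 - 1*3))) + 3417/(-4571) = -579*(-1/(522*(-2 - 3))) + 3417*(-1/4571) = -579/((18*(-5))*(-29)) - 3417/4571 = -579/((-90*(-29))) - 3417/4571 = -579/2610 - 3417/4571 = -579*1/2610 - 3417/4571 = -193/870 - 3417/4571 = -3854993/3976770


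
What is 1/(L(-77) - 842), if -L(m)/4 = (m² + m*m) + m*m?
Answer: -1/71990 ≈ -1.3891e-5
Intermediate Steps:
L(m) = -12*m² (L(m) = -4*((m² + m*m) + m*m) = -4*((m² + m²) + m²) = -4*(2*m² + m²) = -12*m²)
1/(L(-77) - 842) = 1/(-12*(-77)² - 842) = 1/(-12*5929 - 842) = 1/(-71148 - 842) = 1/(-71990) = -1/71990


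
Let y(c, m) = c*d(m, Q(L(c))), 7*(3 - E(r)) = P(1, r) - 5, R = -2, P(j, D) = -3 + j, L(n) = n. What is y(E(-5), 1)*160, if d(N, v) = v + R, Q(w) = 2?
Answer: 0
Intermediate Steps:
d(N, v) = -2 + v (d(N, v) = v - 2 = -2 + v)
E(r) = 4 (E(r) = 3 - ((-3 + 1) - 5)/7 = 3 - (-2 - 5)/7 = 3 - ⅐*(-7) = 3 + 1 = 4)
y(c, m) = 0 (y(c, m) = c*(-2 + 2) = c*0 = 0)
y(E(-5), 1)*160 = 0*160 = 0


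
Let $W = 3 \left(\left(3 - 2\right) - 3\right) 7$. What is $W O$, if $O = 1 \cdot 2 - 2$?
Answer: $0$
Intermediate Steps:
$W = -42$ ($W = 3 \left(\left(3 - 2\right) - 3\right) 7 = 3 \left(1 - 3\right) 7 = 3 \left(-2\right) 7 = \left(-6\right) 7 = -42$)
$O = 0$ ($O = 2 - 2 = 0$)
$W O = \left(-42\right) 0 = 0$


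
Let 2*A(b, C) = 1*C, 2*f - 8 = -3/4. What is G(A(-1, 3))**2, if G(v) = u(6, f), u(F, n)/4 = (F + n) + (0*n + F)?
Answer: 15625/4 ≈ 3906.3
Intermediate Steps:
f = 29/8 (f = 4 + (-3/4)/2 = 4 + (-3*1/4)/2 = 4 + (1/2)*(-3/4) = 4 - 3/8 = 29/8 ≈ 3.6250)
A(b, C) = C/2 (A(b, C) = (1*C)/2 = C/2)
u(F, n) = 4*n + 8*F (u(F, n) = 4*((F + n) + (0*n + F)) = 4*((F + n) + (0 + F)) = 4*((F + n) + F) = 4*(n + 2*F) = 4*n + 8*F)
G(v) = 125/2 (G(v) = 4*(29/8) + 8*6 = 29/2 + 48 = 125/2)
G(A(-1, 3))**2 = (125/2)**2 = 15625/4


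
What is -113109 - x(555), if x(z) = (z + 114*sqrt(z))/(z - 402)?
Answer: -5768744/51 - 38*sqrt(555)/51 ≈ -1.1313e+5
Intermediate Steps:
x(z) = (z + 114*sqrt(z))/(-402 + z)
-113109 - x(555) = -113109 - (555 + 114*sqrt(555))/(-402 + 555) = -113109 - (555 + 114*sqrt(555))/153 = -113109 - (185/51 + 38*sqrt(555)/51) = -113109 + (-185/51 - 38*sqrt(555)/51) = -5768744/51 - 38*sqrt(555)/51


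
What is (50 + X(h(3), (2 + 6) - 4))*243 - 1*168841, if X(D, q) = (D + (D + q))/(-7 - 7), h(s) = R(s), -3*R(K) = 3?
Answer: -1097080/7 ≈ -1.5673e+5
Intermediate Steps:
R(K) = -1 (R(K) = -⅓*3 = -1)
h(s) = -1
X(D, q) = -D/7 - q/14 (X(D, q) = (q + 2*D)/(-14) = (q + 2*D)*(-1/14) = -D/7 - q/14)
(50 + X(h(3), (2 + 6) - 4))*243 - 1*168841 = (50 + (-⅐*(-1) - ((2 + 6) - 4)/14))*243 - 1*168841 = (50 + (⅐ - (8 - 4)/14))*243 - 168841 = (50 + (⅐ - 1/14*4))*243 - 168841 = (50 + (⅐ - 2/7))*243 - 168841 = (50 - ⅐)*243 - 168841 = (349/7)*243 - 168841 = 84807/7 - 168841 = -1097080/7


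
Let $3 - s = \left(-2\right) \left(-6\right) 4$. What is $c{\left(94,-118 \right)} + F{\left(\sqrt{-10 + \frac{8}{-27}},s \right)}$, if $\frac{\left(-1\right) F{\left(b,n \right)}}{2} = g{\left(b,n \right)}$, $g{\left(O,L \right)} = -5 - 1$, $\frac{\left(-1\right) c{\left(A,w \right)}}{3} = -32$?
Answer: $108$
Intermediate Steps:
$c{\left(A,w \right)} = 96$ ($c{\left(A,w \right)} = \left(-3\right) \left(-32\right) = 96$)
$s = -45$ ($s = 3 - \left(-2\right) \left(-6\right) 4 = 3 - 12 \cdot 4 = 3 - 48 = -45$)
$g{\left(O,L \right)} = -6$ ($g{\left(O,L \right)} = -5 - 1 = -6$)
$F{\left(b,n \right)} = 12$ ($F{\left(b,n \right)} = \left(-2\right) \left(-6\right) = 12$)
$c{\left(94,-118 \right)} + F{\left(\sqrt{-10 + \frac{8}{-27}},s \right)} = 96 + 12 = 108$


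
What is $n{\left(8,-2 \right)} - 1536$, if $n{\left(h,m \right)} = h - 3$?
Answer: $-1531$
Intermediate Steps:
$n{\left(h,m \right)} = -3 + h$ ($n{\left(h,m \right)} = h - 3 = -3 + h$)
$n{\left(8,-2 \right)} - 1536 = \left(-3 + 8\right) - 1536 = 5 - 1536 = -1531$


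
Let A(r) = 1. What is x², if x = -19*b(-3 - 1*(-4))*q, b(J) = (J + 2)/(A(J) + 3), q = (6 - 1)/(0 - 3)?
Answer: 9025/16 ≈ 564.06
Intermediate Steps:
q = -5/3 (q = 5/(-3) = 5*(-⅓) = -5/3 ≈ -1.6667)
b(J) = ½ + J/4 (b(J) = (J + 2)/(1 + 3) = (2 + J)/4 = (2 + J)*(¼) = ½ + J/4)
x = 95/4 (x = -19*(½ + (-3 - 1*(-4))/4)*(-5)/3 = -19*(½ + (-3 + 4)/4)*(-5)/3 = -19*(½ + (¼)*1)*(-5)/3 = -19*(½ + ¼)*(-5)/3 = -57*(-5)/(4*3) = -19*(-5/4) = 95/4 ≈ 23.750)
x² = (95/4)² = 9025/16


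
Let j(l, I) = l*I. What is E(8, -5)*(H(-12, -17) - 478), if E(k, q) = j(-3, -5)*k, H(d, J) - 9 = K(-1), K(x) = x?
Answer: -56400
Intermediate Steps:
H(d, J) = 8 (H(d, J) = 9 - 1 = 8)
j(l, I) = I*l
E(k, q) = 15*k (E(k, q) = (-5*(-3))*k = 15*k)
E(8, -5)*(H(-12, -17) - 478) = (15*8)*(8 - 478) = 120*(-470) = -56400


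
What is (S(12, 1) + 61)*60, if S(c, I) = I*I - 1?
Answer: 3660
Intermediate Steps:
S(c, I) = -1 + I² (S(c, I) = I² - 1 = -1 + I²)
(S(12, 1) + 61)*60 = ((-1 + 1²) + 61)*60 = ((-1 + 1) + 61)*60 = (0 + 61)*60 = 61*60 = 3660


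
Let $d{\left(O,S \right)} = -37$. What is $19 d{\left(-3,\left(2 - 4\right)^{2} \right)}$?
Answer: $-703$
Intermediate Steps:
$19 d{\left(-3,\left(2 - 4\right)^{2} \right)} = 19 \left(-37\right) = -703$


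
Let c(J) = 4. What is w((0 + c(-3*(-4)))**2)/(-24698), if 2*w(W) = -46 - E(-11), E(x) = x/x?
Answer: 47/49396 ≈ 0.00095149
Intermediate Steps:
E(x) = 1
w(W) = -47/2 (w(W) = (-46 - 1*1)/2 = (-46 - 1)/2 = (1/2)*(-47) = -47/2)
w((0 + c(-3*(-4)))**2)/(-24698) = -47/2/(-24698) = -47/2*(-1/24698) = 47/49396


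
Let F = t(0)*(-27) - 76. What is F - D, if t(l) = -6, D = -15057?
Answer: 15143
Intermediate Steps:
F = 86 (F = -6*(-27) - 76 = 162 - 76 = 86)
F - D = 86 - 1*(-15057) = 86 + 15057 = 15143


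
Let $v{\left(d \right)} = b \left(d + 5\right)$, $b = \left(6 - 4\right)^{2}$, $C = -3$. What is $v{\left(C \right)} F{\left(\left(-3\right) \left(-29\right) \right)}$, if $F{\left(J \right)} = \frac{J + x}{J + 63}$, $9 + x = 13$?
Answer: $\frac{364}{75} \approx 4.8533$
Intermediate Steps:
$x = 4$ ($x = -9 + 13 = 4$)
$b = 4$ ($b = 2^{2} = 4$)
$v{\left(d \right)} = 20 + 4 d$ ($v{\left(d \right)} = 4 \left(d + 5\right) = 4 \left(5 + d\right) = 20 + 4 d$)
$F{\left(J \right)} = \frac{4 + J}{63 + J}$ ($F{\left(J \right)} = \frac{J + 4}{J + 63} = \frac{4 + J}{63 + J}$)
$v{\left(C \right)} F{\left(\left(-3\right) \left(-29\right) \right)} = \left(20 + 4 \left(-3\right)\right) \frac{4 - -87}{63 - -87} = \left(20 - 12\right) \frac{4 + 87}{63 + 87} = 8 \cdot \frac{1}{150} \cdot 91 = 8 \cdot \frac{91}{150} = \frac{364}{75}$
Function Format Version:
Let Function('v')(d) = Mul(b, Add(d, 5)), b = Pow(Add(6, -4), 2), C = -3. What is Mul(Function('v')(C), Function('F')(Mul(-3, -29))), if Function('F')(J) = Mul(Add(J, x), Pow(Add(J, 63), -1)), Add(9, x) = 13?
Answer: Rational(364, 75) ≈ 4.8533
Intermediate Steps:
x = 4 (x = Add(-9, 13) = 4)
b = 4 (b = Pow(2, 2) = 4)
Function('v')(d) = Add(20, Mul(4, d)) (Function('v')(d) = Mul(4, Add(d, 5)) = Mul(4, Add(5, d)) = Add(20, Mul(4, d)))
Function('F')(J) = Mul(Pow(Add(63, J), -1), Add(4, J)) (Function('F')(J) = Mul(Add(J, 4), Pow(Add(J, 63), -1)) = Mul(Add(4, J), Pow(Add(63, J), -1)) = Mul(Pow(Add(63, J), -1), Add(4, J)))
Mul(Function('v')(C), Function('F')(Mul(-3, -29))) = Mul(Add(20, Mul(4, -3)), Mul(Pow(Add(63, Mul(-3, -29)), -1), Add(4, Mul(-3, -29)))) = Mul(Add(20, -12), Mul(Pow(Add(63, 87), -1), Add(4, 87))) = Mul(8, Mul(Pow(150, -1), 91)) = Mul(8, Mul(Rational(1, 150), 91)) = Mul(8, Rational(91, 150)) = Rational(364, 75)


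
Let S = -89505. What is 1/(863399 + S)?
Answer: 1/773894 ≈ 1.2922e-6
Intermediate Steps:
1/(863399 + S) = 1/(863399 - 89505) = 1/773894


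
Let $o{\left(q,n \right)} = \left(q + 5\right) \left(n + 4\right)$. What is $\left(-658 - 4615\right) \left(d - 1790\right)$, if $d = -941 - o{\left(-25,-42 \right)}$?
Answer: $18408043$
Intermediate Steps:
$o{\left(q,n \right)} = \left(4 + n\right) \left(5 + q\right)$ ($o{\left(q,n \right)} = \left(5 + q\right) \left(4 + n\right) = \left(4 + n\right) \left(5 + q\right)$)
$d = -1701$ ($d = -941 - \left(20 + 4 \left(-25\right) + 5 \left(-42\right) - -1050\right) = -941 - \left(20 - 100 - 210 + 1050\right) = -941 - 760 = -1701$)
$\left(-658 - 4615\right) \left(d - 1790\right) = \left(-658 - 4615\right) \left(-1701 - 1790\right) = \left(-5273\right) \left(-3491\right) = 18408043$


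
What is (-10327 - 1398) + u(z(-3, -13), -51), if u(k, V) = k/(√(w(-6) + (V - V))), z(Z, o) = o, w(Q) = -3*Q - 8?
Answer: -11725 - 13*√10/10 ≈ -11729.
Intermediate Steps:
w(Q) = -8 - 3*Q
u(k, V) = k*√10/10 (u(k, V) = k/(√((-8 - 3*(-6)) + (V - V))) = k/(√((-8 + 18) + 0)) = k/(√(10 + 0)) = k/(√10) = k*(√10/10) = k*√10/10)
(-10327 - 1398) + u(z(-3, -13), -51) = (-10327 - 1398) + (⅒)*(-13)*√10 = -11725 - 13*√10/10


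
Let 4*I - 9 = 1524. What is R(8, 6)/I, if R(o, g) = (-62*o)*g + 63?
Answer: -3884/511 ≈ -7.6008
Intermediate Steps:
R(o, g) = 63 - 62*g*o (R(o, g) = -62*g*o + 63 = 63 - 62*g*o)
I = 1533/4 (I = 9/4 + (¼)*1524 = 9/4 + 381 = 1533/4 ≈ 383.25)
R(8, 6)/I = (63 - 62*6*8)/(1533/4) = (63 - 2976)*(4/1533) = -2913*4/1533 = -3884/511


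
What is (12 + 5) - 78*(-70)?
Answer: 5477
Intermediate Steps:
(12 + 5) - 78*(-70) = 17 + 5460 = 5477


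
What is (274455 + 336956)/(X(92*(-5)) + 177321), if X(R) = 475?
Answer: 611411/177796 ≈ 3.4388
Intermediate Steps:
(274455 + 336956)/(X(92*(-5)) + 177321) = (274455 + 336956)/(475 + 177321) = 611411/177796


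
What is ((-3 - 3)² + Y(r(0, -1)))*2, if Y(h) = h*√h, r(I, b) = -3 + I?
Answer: 72 - 6*I*√3 ≈ 72.0 - 10.392*I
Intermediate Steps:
Y(h) = h^(3/2)
((-3 - 3)² + Y(r(0, -1)))*2 = ((-3 - 3)² + (-3 + 0)^(3/2))*2 = ((-6)² + (-3)^(3/2))*2 = (36 - 3*I*√3)*2 = 72 - 6*I*√3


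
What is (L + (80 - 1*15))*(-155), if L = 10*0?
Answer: -10075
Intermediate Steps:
L = 0
(L + (80 - 1*15))*(-155) = (0 + (80 - 1*15))*(-155) = (0 + (80 - 15))*(-155) = (0 + 65)*(-155) = 65*(-155) = -10075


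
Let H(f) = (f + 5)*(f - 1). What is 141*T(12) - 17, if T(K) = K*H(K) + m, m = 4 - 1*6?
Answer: 316105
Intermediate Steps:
H(f) = (-1 + f)*(5 + f) (H(f) = (5 + f)*(-1 + f) = (-1 + f)*(5 + f))
m = -2 (m = 4 - 6 = -2)
T(K) = -2 + K*(-5 + K² + 4*K) (T(K) = K*(-5 + K² + 4*K) - 2 = -2 + K*(-5 + K² + 4*K))
141*T(12) - 17 = 141*(-2 + 12*(-5 + 12² + 4*12)) - 17 = 141*(-2 + 12*(-5 + 144 + 48)) - 17 = 141*(-2 + 12*187) - 17 = 141*(-2 + 2244) - 17 = 141*2242 - 17 = 316122 - 17 = 316105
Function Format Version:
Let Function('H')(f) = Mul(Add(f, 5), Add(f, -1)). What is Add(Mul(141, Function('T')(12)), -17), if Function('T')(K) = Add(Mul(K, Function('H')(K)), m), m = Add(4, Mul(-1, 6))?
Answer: 316105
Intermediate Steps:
Function('H')(f) = Mul(Add(-1, f), Add(5, f)) (Function('H')(f) = Mul(Add(5, f), Add(-1, f)) = Mul(Add(-1, f), Add(5, f)))
m = -2 (m = Add(4, -6) = -2)
Function('T')(K) = Add(-2, Mul(K, Add(-5, Pow(K, 2), Mul(4, K)))) (Function('T')(K) = Add(Mul(K, Add(-5, Pow(K, 2), Mul(4, K))), -2) = Add(-2, Mul(K, Add(-5, Pow(K, 2), Mul(4, K)))))
Add(Mul(141, Function('T')(12)), -17) = Add(Mul(141, Add(-2, Mul(12, Add(-5, Pow(12, 2), Mul(4, 12))))), -17) = Add(Mul(141, Add(-2, Mul(12, Add(-5, 144, 48)))), -17) = Add(Mul(141, Add(-2, Mul(12, 187))), -17) = Add(Mul(141, Add(-2, 2244)), -17) = Add(Mul(141, 2242), -17) = Add(316122, -17) = 316105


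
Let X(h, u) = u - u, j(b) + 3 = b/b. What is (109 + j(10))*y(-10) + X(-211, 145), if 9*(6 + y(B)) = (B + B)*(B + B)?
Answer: 37022/9 ≈ 4113.6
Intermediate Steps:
j(b) = -2 (j(b) = -3 + b/b = -3 + 1 = -2)
X(h, u) = 0
y(B) = -6 + 4*B²/9 (y(B) = -6 + ((B + B)*(B + B))/9 = -6 + ((2*B)*(2*B))/9 = -6 + (4*B²)/9 = -6 + 4*B²/9)
(109 + j(10))*y(-10) + X(-211, 145) = (109 - 2)*(-6 + (4/9)*(-10)²) + 0 = 107*(-6 + (4/9)*100) + 0 = 107*(-6 + 400/9) + 0 = 107*(346/9) + 0 = 37022/9 + 0 = 37022/9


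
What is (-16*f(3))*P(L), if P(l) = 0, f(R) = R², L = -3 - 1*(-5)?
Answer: 0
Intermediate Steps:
L = 2 (L = -3 + 5 = 2)
(-16*f(3))*P(L) = -16*3²*0 = -16*9*0 = -144*0 = 0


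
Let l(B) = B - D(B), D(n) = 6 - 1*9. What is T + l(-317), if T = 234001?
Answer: 233687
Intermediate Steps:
D(n) = -3 (D(n) = 6 - 9 = -3)
l(B) = 3 + B (l(B) = B - 1*(-3) = B + 3 = 3 + B)
T + l(-317) = 234001 + (3 - 317) = 234001 - 314 = 233687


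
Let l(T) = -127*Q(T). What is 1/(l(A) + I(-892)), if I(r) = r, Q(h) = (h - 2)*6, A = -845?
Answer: 1/644522 ≈ 1.5515e-6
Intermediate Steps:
Q(h) = -12 + 6*h (Q(h) = (-2 + h)*6 = -12 + 6*h)
l(T) = 1524 - 762*T (l(T) = -127*(-12 + 6*T) = 1524 - 762*T)
1/(l(A) + I(-892)) = 1/((1524 - 762*(-845)) - 892) = 1/((1524 + 643890) - 892) = 1/(645414 - 892) = 1/644522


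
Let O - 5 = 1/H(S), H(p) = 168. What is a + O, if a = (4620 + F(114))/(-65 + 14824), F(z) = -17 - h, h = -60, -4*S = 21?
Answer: 13195703/2479512 ≈ 5.3219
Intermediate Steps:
S = -21/4 (S = -¼*21 = -21/4 ≈ -5.2500)
F(z) = 43 (F(z) = -17 - 1*(-60) = -17 + 60 = 43)
a = 4663/14759 (a = (4620 + 43)/(-65 + 14824) = 4663/14759 ≈ 0.31594)
O = 841/168 (O = 5 + 1/168 = 841/168 ≈ 5.0060)
a + O = 4663/14759 + 841/168 = 13195703/2479512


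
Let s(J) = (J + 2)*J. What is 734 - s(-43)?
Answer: -1029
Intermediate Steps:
s(J) = J*(2 + J) (s(J) = (2 + J)*J = J*(2 + J))
734 - s(-43) = 734 - (-43)*(2 - 43) = 734 - (-43)*(-41) = 734 - 1*1763 = 734 - 1763 = -1029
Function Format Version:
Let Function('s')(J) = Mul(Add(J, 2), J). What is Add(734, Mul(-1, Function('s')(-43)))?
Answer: -1029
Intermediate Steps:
Function('s')(J) = Mul(J, Add(2, J)) (Function('s')(J) = Mul(Add(2, J), J) = Mul(J, Add(2, J)))
Add(734, Mul(-1, Function('s')(-43))) = Add(734, Mul(-1, Mul(-43, Add(2, -43)))) = Add(734, Mul(-1, Mul(-43, -41))) = Add(734, Mul(-1, 1763)) = Add(734, -1763) = -1029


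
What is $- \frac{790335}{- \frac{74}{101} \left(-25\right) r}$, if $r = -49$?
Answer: $\frac{2280681}{2590} \approx 880.57$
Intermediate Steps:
$- \frac{790335}{- \frac{74}{101} \left(-25\right) r} = - \frac{790335}{- \frac{74}{101} \left(-25\right) \left(-49\right)} = - \frac{790335}{\left(-74\right) \frac{1}{101} \left(-25\right) \left(-49\right)} = - \frac{790335}{\left(- \frac{74}{101}\right) \left(-25\right) \left(-49\right)} = - \frac{790335}{\frac{1850}{101} \left(-49\right)} = - \frac{790335}{- \frac{90650}{101}} = \left(-790335\right) \left(- \frac{101}{90650}\right) = \frac{2280681}{2590}$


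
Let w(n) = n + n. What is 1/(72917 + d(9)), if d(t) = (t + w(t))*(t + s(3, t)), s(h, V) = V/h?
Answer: 1/73241 ≈ 1.3654e-5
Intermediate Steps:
w(n) = 2*n
d(t) = 4*t**2 (d(t) = (t + 2*t)*(t + t/3) = (3*t)*(t + t*(1/3)) = (3*t)*(t + t/3) = (3*t)*(4*t/3) = 4*t**2)
1/(72917 + d(9)) = 1/(72917 + 4*9**2) = 1/(72917 + 4*81) = 1/(72917 + 324) = 1/73241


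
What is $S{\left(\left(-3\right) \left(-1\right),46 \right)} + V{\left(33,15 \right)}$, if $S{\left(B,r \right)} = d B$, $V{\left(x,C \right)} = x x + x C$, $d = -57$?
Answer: $1413$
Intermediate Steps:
$V{\left(x,C \right)} = x^{2} + C x$
$S{\left(B,r \right)} = - 57 B$
$S{\left(\left(-3\right) \left(-1\right),46 \right)} + V{\left(33,15 \right)} = - 57 \left(\left(-3\right) \left(-1\right)\right) + 33 \left(15 + 33\right) = \left(-57\right) 3 + 33 \cdot 48 = -171 + 1584 = 1413$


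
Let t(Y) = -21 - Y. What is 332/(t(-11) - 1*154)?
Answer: -83/41 ≈ -2.0244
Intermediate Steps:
332/(t(-11) - 1*154) = 332/((-21 - 1*(-11)) - 1*154) = 332/((-21 + 11) - 154) = 332/(-10 - 154) = 332/(-164) = 332*(-1/164) = -83/41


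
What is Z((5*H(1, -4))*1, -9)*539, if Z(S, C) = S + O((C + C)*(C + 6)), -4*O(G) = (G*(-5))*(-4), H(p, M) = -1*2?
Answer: -150920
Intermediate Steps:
H(p, M) = -2
O(G) = -5*G (O(G) = -G*(-5)*(-4)/4 = -(-5*G)*(-4)/4 = -5*G)
Z(S, C) = S - 10*C*(6 + C) (Z(S, C) = S - 5*(C + C)*(C + 6) = S - 5*2*C*(6 + C) = S - 10*C*(6 + C))
Z((5*H(1, -4))*1, -9)*539 = ((5*(-2))*1 - 10*(-9)*(6 - 9))*539 = (-10*1 - 10*(-9)*(-3))*539 = (-10 - 270)*539 = -280*539 = -150920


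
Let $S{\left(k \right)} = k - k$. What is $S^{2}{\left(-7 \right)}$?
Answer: $0$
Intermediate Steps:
$S{\left(k \right)} = 0$
$S^{2}{\left(-7 \right)} = 0^{2} = 0$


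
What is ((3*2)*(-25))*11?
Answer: -1650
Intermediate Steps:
((3*2)*(-25))*11 = (6*(-25))*11 = -150*11 = -1650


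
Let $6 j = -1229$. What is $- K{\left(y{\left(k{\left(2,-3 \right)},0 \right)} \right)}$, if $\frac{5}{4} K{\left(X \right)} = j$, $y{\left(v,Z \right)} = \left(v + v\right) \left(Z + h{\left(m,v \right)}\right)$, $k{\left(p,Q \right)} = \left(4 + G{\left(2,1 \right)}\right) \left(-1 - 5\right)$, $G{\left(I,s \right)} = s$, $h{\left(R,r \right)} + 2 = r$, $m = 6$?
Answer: $\frac{2458}{15} \approx 163.87$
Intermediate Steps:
$j = - \frac{1229}{6}$ ($j = \frac{1}{6} \left(-1229\right) = - \frac{1229}{6} \approx -204.83$)
$h{\left(R,r \right)} = -2 + r$
$k{\left(p,Q \right)} = -30$ ($k{\left(p,Q \right)} = \left(4 + 1\right) \left(-1 - 5\right) = 5 \left(-6\right) = -30$)
$y{\left(v,Z \right)} = 2 v \left(-2 + Z + v\right)$ ($y{\left(v,Z \right)} = \left(v + v\right) \left(Z + \left(-2 + v\right)\right) = 2 v \left(-2 + Z + v\right)$)
$K{\left(X \right)} = - \frac{2458}{15}$ ($K{\left(X \right)} = \frac{4}{5} \left(- \frac{1229}{6}\right) = - \frac{2458}{15}$)
$- K{\left(y{\left(k{\left(2,-3 \right)},0 \right)} \right)} = \left(-1\right) \left(- \frac{2458}{15}\right) = \frac{2458}{15}$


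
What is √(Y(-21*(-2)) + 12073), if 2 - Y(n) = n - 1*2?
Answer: √12035 ≈ 109.70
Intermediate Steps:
Y(n) = 4 - n (Y(n) = 2 - (n - 1*2) = 2 - (n - 2) = 2 - (-2 + n) = 2 + (2 - n) = 4 - n)
√(Y(-21*(-2)) + 12073) = √((4 - (-21)*(-2)) + 12073) = √((4 - 1*42) + 12073) = √((4 - 42) + 12073) = √(-38 + 12073) = √12035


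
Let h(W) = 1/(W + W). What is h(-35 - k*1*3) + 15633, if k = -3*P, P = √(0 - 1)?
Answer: 40833361/2612 - 9*I/2612 ≈ 15633.0 - 0.0034456*I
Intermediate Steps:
P = I (P = √(-1) = I ≈ 1.0*I)
k = -3*I ≈ -3.0*I
h(W) = 1/(2*W)
h(-35 - k*1*3) + 15633 = 1/(2*(-35 - -3*I*1*3)) + 15633 = 1/(2*(-35 - (-3*I)*3)) + 15633 = 1/(2*(-35 - (-9)*I)) + 15633 = 1/(2*(-35 + 9*I)) + 15633 = ((-35 - 9*I)/1306)/2 + 15633 = (-35 - 9*I)/2612 + 15633 = 15633 + (-35 - 9*I)/2612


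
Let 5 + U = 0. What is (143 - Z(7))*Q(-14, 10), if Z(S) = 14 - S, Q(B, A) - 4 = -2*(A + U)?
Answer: -816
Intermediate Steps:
U = -5 (U = -5 + 0 = -5)
Q(B, A) = 14 - 2*A (Q(B, A) = 4 - 2*(A - 5) = 4 - 2*(-5 + A) = 4 + (10 - 2*A) = 14 - 2*A)
(143 - Z(7))*Q(-14, 10) = (143 - (14 - 1*7))*(14 - 2*10) = (143 - (14 - 7))*(14 - 20) = (143 - 1*7)*(-6) = (143 - 7)*(-6) = 136*(-6) = -816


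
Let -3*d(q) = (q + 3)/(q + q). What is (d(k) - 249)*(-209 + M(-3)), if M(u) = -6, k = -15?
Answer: 160691/3 ≈ 53564.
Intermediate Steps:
d(q) = -(3 + q)/(6*q) (d(q) = -(q + 3)/(3*(q + q)) = -(3 + q)/(3*(2*q)) = -(3 + q)*1/(2*q)/3 = -(3 + q)/(6*q))
(d(k) - 249)*(-209 + M(-3)) = ((⅙)*(-3 - 1*(-15))/(-15) - 249)*(-209 - 6) = ((⅙)*(-1/15)*(-3 + 15) - 249)*(-215) = ((⅙)*(-1/15)*12 - 249)*(-215) = (-2/15 - 249)*(-215) = -3737/15*(-215) = 160691/3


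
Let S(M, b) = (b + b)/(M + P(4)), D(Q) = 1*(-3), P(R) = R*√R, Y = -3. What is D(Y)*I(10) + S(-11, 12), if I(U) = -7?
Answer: 13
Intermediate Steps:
P(R) = R^(3/2)
D(Q) = -3
S(M, b) = 2*b/(8 + M) (S(M, b) = (b + b)/(M + 4^(3/2)) = (2*b)/(M + 8) = (2*b)/(8 + M) = 2*b/(8 + M))
D(Y)*I(10) + S(-11, 12) = -3*(-7) + 2*12/(8 - 11) = 21 + 2*12/(-3) = 21 + 2*12*(-⅓) = 21 - 8 = 13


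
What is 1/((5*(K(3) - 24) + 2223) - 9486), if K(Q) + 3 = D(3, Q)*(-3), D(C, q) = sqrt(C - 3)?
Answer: -1/7398 ≈ -0.00013517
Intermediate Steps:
D(C, q) = sqrt(-3 + C)
K(Q) = -3 (K(Q) = -3 + sqrt(-3 + 3)*(-3) = -3 + sqrt(0)*(-3) = -3 + 0*(-3) = -3 + 0 = -3)
1/((5*(K(3) - 24) + 2223) - 9486) = 1/((5*(-3 - 24) + 2223) - 9486) = 1/((5*(-27) + 2223) - 9486) = 1/((-135 + 2223) - 9486) = 1/(2088 - 9486) = 1/(-7398) = -1/7398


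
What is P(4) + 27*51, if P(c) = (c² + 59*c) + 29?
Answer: 1658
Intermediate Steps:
P(c) = 29 + c² + 59*c
P(4) + 27*51 = (29 + 4² + 59*4) + 27*51 = (29 + 16 + 236) + 1377 = 281 + 1377 = 1658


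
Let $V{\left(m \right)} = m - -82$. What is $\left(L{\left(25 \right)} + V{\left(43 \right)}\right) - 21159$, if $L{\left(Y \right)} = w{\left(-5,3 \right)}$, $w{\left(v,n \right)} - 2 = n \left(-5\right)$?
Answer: $-21047$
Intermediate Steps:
$V{\left(m \right)} = 82 + m$ ($V{\left(m \right)} = m + 82 = 82 + m$)
$w{\left(v,n \right)} = 2 - 5 n$ ($w{\left(v,n \right)} = 2 + n \left(-5\right) = 2 - 5 n$)
$L{\left(Y \right)} = -13$ ($L{\left(Y \right)} = 2 - 15 = -13$)
$\left(L{\left(25 \right)} + V{\left(43 \right)}\right) - 21159 = \left(-13 + \left(82 + 43\right)\right) - 21159 = \left(-13 + 125\right) - 21159 = 112 - 21159 = -21047$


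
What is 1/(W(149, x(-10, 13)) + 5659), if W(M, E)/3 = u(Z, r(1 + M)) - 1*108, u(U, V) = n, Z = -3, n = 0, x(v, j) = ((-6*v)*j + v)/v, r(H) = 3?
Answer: 1/5335 ≈ 0.00018744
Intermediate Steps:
x(v, j) = (v - 6*j*v)/v (x(v, j) = (-6*j*v + v)/v = (v - 6*j*v)/v)
u(U, V) = 0
W(M, E) = -324 (W(M, E) = 3*(0 - 1*108) = 3*(0 - 108) = 3*(-108) = -324)
1/(W(149, x(-10, 13)) + 5659) = 1/(-324 + 5659) = 1/5335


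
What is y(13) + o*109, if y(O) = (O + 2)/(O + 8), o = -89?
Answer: -67902/7 ≈ -9700.3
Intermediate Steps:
y(O) = (2 + O)/(8 + O)
y(13) + o*109 = (2 + 13)/(8 + 13) - 89*109 = 15/21 - 9701 = (1/21)*15 - 9701 = 5/7 - 9701 = -67902/7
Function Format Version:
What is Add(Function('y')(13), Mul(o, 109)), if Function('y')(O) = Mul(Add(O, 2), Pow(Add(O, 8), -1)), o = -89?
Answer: Rational(-67902, 7) ≈ -9700.3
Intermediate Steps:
Function('y')(O) = Mul(Pow(Add(8, O), -1), Add(2, O)) (Function('y')(O) = Mul(Add(2, O), Pow(Add(8, O), -1)) = Mul(Pow(Add(8, O), -1), Add(2, O)))
Add(Function('y')(13), Mul(o, 109)) = Add(Mul(Pow(Add(8, 13), -1), Add(2, 13)), Mul(-89, 109)) = Add(Mul(Pow(21, -1), 15), -9701) = Add(Mul(Rational(1, 21), 15), -9701) = Add(Rational(5, 7), -9701) = Rational(-67902, 7)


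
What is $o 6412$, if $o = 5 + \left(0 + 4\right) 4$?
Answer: $134652$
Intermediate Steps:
$o = 21$ ($o = 5 + 4 \cdot 4 = 5 + 16 = 21$)
$o 6412 = 21 \cdot 6412 = 134652$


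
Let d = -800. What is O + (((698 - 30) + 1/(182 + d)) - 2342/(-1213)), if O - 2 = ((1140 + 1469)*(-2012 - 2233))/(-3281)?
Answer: 9954992953333/2459549154 ≈ 4047.5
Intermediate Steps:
O = 11081767/3281 (O = 2 + ((1140 + 1469)*(-2012 - 2233))/(-3281) = 2 + (2609*(-4245))*(-1/3281) = 2 - 11075205*(-1/3281) = 2 + 11075205/3281 = 11081767/3281 ≈ 3377.6)
O + (((698 - 30) + 1/(182 + d)) - 2342/(-1213)) = 11081767/3281 + (((698 - 30) + 1/(182 - 800)) - 2342/(-1213)) = 11081767/3281 + ((668 + 1/(-618)) - 2342*(-1)/1213) = 11081767/3281 + ((668 - 1/618) - 1*(-2342/1213)) = 11081767/3281 + (412823/618 + 2342/1213) = 11081767/3281 + 502201655/749634 = 9954992953333/2459549154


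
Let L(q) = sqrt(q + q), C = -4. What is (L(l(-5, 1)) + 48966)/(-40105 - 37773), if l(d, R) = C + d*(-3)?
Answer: -24483/38939 - sqrt(22)/77878 ≈ -0.62881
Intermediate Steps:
l(d, R) = -4 - 3*d (l(d, R) = -4 + d*(-3) = -4 - 3*d)
L(q) = sqrt(2)*sqrt(q) (L(q) = sqrt(2*q) = sqrt(2)*sqrt(q))
(L(l(-5, 1)) + 48966)/(-40105 - 37773) = (sqrt(2)*sqrt(-4 - 3*(-5)) + 48966)/(-40105 - 37773) = (sqrt(2)*sqrt(-4 + 15) + 48966)/(-77878) = (sqrt(2)*sqrt(11) + 48966)*(-1/77878) = (sqrt(22) + 48966)*(-1/77878) = (48966 + sqrt(22))*(-1/77878) = -24483/38939 - sqrt(22)/77878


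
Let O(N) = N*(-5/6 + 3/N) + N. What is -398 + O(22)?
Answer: -1174/3 ≈ -391.33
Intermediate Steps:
O(N) = N + N*(-5/6 + 3/N) (O(N) = N*(-5*1/6 + 3/N) + N = N*(-5/6 + 3/N) + N = N + N*(-5/6 + 3/N))
-398 + O(22) = -398 + (3 + (1/6)*22) = -398 + (3 + 11/3) = -398 + 20/3 = -1174/3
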